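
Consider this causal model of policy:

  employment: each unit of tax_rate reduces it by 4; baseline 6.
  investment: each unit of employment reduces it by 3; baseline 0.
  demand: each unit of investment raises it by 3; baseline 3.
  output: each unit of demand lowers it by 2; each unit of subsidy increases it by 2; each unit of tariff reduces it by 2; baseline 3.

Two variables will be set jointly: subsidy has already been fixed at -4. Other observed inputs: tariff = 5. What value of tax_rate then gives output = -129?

With subsidy held at -4:
Substituting into the investment equation gives investment = 12*tax_rate - 18.
So demand = 36*tax_rate - 51.
This gives output = -72*tax_rate + 87.
Solve -72*tax_rate + 87 = -129: tax_rate = (-129 - 87) / -72 = 3.

tax_rate = 3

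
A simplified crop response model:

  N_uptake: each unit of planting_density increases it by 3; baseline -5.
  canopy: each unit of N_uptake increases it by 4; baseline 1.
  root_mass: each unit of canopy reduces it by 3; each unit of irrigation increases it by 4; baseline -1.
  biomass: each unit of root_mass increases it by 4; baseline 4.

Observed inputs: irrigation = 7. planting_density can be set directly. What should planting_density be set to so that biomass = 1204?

Substituting into the canopy equation gives canopy = 12*planting_density - 19.
root_mass becomes -36*planting_density + 84.
Substituting into the biomass equation gives biomass = -144*planting_density + 340.
Solve -144*planting_density + 340 = 1204: planting_density = (1204 - 340) / -144 = -6.

planting_density = -6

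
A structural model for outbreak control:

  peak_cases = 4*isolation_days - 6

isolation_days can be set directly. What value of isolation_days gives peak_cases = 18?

isolation_days = 6

Solve 4*isolation_days - 6 = 18: isolation_days = (18 + 6) / 4 = 6.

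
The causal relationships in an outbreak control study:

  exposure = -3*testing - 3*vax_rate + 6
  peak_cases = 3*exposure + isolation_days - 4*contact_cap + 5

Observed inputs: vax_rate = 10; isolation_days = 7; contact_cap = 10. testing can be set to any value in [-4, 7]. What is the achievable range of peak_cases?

-163 to -64

Substituting into the exposure equation gives exposure = -3*testing - 24.
Substituting into the peak_cases equation gives peak_cases = -9*testing - 100.
Linear in testing, so extremes are at the endpoints: testing = -4 gives peak_cases = -64; testing = 7 gives peak_cases = -163.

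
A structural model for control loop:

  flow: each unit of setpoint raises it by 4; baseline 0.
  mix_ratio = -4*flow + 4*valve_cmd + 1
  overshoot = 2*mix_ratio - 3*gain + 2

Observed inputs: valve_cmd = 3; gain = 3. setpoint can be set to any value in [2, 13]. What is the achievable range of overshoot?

-397 to -45

Substituting into the mix_ratio equation gives mix_ratio = -16*setpoint + 13.
Substituting into the overshoot equation gives overshoot = -32*setpoint + 19.
Linear in setpoint, so extremes are at the endpoints: setpoint = 2 gives overshoot = -45; setpoint = 13 gives overshoot = -397.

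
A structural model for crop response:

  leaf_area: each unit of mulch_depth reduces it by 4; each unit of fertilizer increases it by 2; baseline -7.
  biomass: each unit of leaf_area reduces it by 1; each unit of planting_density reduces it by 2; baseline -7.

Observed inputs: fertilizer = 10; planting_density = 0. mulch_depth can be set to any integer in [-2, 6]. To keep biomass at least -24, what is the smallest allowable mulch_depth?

Substituting into the leaf_area equation gives leaf_area = -4*mulch_depth + 13.
This gives biomass = 4*mulch_depth - 20.
Require 4*mulch_depth - 20 ≥ -24, so mulch_depth ≥ -1.
The smallest integer in [-2, 6] satisfying this is -1.

mulch_depth = -1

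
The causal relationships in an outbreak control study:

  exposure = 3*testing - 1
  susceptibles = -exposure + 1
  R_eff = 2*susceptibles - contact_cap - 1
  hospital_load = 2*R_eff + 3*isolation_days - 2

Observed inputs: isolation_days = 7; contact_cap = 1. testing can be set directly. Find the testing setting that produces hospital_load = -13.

testing = 3

Substituting into the susceptibles equation gives susceptibles = -3*testing + 2.
Substituting into the R_eff equation gives R_eff = -6*testing + 2.
hospital_load becomes -12*testing + 23.
Solve -12*testing + 23 = -13: testing = (-13 - 23) / -12 = 3.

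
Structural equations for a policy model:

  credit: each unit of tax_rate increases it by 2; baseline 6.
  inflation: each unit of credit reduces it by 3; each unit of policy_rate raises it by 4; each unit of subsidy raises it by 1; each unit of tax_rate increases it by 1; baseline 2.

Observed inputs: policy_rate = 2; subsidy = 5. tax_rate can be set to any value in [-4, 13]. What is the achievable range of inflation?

-68 to 17

Substituting into the inflation equation gives inflation = -5*tax_rate - 3.
Linear in tax_rate, so extremes are at the endpoints: tax_rate = -4 gives inflation = 17; tax_rate = 13 gives inflation = -68.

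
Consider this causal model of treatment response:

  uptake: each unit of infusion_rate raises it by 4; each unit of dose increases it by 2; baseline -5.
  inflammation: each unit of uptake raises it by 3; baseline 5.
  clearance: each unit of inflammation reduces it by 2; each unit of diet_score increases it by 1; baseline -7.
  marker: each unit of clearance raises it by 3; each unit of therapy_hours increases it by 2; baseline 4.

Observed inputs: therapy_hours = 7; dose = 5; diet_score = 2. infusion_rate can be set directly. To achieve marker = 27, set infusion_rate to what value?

infusion_rate = -2

Substituting into the uptake equation gives uptake = 4*infusion_rate + 5.
Substituting into the inflammation equation gives inflammation = 12*infusion_rate + 20.
Substituting into the clearance equation gives clearance = -24*infusion_rate - 45.
Substituting into the marker equation gives marker = -72*infusion_rate - 117.
Solve -72*infusion_rate - 117 = 27: infusion_rate = (27 + 117) / -72 = -2.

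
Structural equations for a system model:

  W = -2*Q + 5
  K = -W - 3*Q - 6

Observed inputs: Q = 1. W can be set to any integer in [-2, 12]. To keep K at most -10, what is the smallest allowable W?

Intervening on W fixes its value directly, overriding its dependence on Q.
Substituting into the K equation gives K = -W - 9.
Require -W - 9 ≤ -10, so W ≥ 1.
The smallest integer in [-2, 12] satisfying this is 1.

W = 1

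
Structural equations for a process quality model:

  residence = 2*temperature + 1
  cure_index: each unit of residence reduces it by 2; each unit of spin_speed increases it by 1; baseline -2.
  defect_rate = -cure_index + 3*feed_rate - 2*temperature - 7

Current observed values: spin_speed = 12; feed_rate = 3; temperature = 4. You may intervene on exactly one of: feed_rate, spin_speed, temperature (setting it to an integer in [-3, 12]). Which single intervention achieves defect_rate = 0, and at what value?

set temperature = 3

Intervening on feed_rate: defect_rate = 3*feed_rate - 7. Reaching 0 requires feed_rate = 7/3, not an integer.
Intervening on spin_speed: defect_rate = -spin_speed + 14. Reaching 0 requires spin_speed = 14, outside [-3, 12].
Intervening on temperature: with other inputs at their observed values, defect_rate = 2*temperature - 6. Solving for 0 gives temperature = 3, within [-3, 12].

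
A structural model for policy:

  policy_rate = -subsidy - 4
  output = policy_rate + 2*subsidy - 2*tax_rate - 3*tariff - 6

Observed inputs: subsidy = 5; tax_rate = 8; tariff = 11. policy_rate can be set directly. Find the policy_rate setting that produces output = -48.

policy_rate = -3

Intervening on policy_rate fixes its value directly, overriding its dependence on subsidy.
Substituting into the output equation gives output = policy_rate - 45.
Solve policy_rate - 45 = -48: policy_rate = (-48 + 45) / 1 = -3.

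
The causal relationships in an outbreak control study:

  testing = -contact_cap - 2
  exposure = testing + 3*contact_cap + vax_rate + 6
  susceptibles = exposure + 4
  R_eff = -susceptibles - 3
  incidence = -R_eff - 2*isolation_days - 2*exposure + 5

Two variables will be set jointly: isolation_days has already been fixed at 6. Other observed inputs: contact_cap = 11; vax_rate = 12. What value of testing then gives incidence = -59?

testing = 8

With isolation_days held at 6:
Intervening on testing fixes its value directly, overriding its dependence on contact_cap.
Substituting into the exposure equation gives exposure = testing + 51.
Substituting into the susceptibles equation gives susceptibles = testing + 55.
So R_eff = -testing - 58.
Substituting into the incidence equation gives incidence = -testing - 51.
Solve -testing - 51 = -59: testing = (-59 + 51) / -1 = 8.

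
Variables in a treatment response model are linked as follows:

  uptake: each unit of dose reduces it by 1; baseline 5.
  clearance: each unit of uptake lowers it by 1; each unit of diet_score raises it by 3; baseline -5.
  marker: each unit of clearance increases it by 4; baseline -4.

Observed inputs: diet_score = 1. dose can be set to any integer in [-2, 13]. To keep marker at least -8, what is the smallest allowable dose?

dose = 6

Substituting into the clearance equation gives clearance = dose - 7.
marker becomes 4*dose - 32.
Require 4*dose - 32 ≥ -8, so dose ≥ 6.
The smallest integer in [-2, 13] satisfying this is 6.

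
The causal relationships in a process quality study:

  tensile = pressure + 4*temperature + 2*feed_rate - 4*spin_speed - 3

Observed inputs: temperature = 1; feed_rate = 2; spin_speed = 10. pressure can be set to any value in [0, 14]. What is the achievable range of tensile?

Substituting into the tensile equation gives tensile = pressure - 35.
Linear in pressure, so extremes are at the endpoints: pressure = 0 gives tensile = -35; pressure = 14 gives tensile = -21.

-35 to -21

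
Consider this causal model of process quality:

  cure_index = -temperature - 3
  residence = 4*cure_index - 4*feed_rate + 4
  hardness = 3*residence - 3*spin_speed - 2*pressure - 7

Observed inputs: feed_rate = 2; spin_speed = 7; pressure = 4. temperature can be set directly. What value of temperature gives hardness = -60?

temperature = -2

Substituting into the residence equation gives residence = -4*temperature - 16.
Substituting into the hardness equation gives hardness = -12*temperature - 84.
Solve -12*temperature - 84 = -60: temperature = (-60 + 84) / -12 = -2.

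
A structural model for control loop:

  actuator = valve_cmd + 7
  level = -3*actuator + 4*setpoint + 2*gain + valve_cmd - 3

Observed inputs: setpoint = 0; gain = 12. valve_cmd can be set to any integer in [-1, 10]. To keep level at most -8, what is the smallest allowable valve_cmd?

Substituting into the level equation gives level = -2*valve_cmd.
Require -2*valve_cmd ≤ -8, so valve_cmd ≥ 4.
The smallest integer in [-1, 10] satisfying this is 4.

valve_cmd = 4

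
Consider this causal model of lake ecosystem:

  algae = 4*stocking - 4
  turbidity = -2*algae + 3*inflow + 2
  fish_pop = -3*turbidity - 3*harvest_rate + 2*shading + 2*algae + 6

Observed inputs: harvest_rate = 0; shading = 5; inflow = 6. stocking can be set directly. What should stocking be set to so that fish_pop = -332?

Substituting into the turbidity equation gives turbidity = -8*stocking + 28.
Substituting into the fish_pop equation gives fish_pop = 32*stocking - 76.
Solve 32*stocking - 76 = -332: stocking = (-332 + 76) / 32 = -8.

stocking = -8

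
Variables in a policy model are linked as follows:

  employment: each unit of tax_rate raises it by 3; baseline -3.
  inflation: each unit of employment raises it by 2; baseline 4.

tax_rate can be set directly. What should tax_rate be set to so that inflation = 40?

Substituting into the inflation equation gives inflation = 6*tax_rate - 2.
Solve 6*tax_rate - 2 = 40: tax_rate = (40 + 2) / 6 = 7.

tax_rate = 7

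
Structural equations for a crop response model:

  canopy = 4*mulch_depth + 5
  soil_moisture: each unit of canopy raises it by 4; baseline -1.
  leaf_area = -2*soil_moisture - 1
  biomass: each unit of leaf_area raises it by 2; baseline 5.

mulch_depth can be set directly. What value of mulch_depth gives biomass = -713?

mulch_depth = 10

Substituting into the soil_moisture equation gives soil_moisture = 16*mulch_depth + 19.
Substituting into the leaf_area equation gives leaf_area = -32*mulch_depth - 39.
Substituting into the biomass equation gives biomass = -64*mulch_depth - 73.
Solve -64*mulch_depth - 73 = -713: mulch_depth = (-713 + 73) / -64 = 10.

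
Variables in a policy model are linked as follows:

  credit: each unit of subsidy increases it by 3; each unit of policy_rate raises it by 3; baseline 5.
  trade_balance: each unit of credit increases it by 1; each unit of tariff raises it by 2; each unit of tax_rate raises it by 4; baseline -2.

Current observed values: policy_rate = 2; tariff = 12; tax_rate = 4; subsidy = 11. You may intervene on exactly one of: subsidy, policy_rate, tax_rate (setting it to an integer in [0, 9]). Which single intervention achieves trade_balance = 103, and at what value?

Intervening on subsidy: trade_balance = 3*subsidy + 49. Reaching 103 requires subsidy = 18, outside [0, 9].
Intervening on policy_rate: with other inputs at their observed values, trade_balance = 3*policy_rate + 76. Solving for 103 gives policy_rate = 9, within [0, 9].
Intervening on tax_rate: trade_balance = 4*tax_rate + 66. Reaching 103 requires tax_rate = 37/4, not an integer.

set policy_rate = 9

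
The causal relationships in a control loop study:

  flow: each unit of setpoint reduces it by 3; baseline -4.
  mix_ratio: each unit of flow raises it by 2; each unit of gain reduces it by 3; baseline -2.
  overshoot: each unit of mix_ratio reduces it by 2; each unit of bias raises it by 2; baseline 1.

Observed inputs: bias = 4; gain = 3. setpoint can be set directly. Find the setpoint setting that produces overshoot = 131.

setpoint = 7

Substituting into the mix_ratio equation gives mix_ratio = -6*setpoint - 19.
So overshoot = 12*setpoint + 47.
Solve 12*setpoint + 47 = 131: setpoint = (131 - 47) / 12 = 7.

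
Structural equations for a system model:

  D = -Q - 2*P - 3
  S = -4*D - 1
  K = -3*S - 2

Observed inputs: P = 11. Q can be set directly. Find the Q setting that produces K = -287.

Q = -1

Substituting into the D equation gives D = -Q - 25.
Substituting into the S equation gives S = 4*Q + 99.
Substituting into the K equation gives K = -12*Q - 299.
Solve -12*Q - 299 = -287: Q = (-287 + 299) / -12 = -1.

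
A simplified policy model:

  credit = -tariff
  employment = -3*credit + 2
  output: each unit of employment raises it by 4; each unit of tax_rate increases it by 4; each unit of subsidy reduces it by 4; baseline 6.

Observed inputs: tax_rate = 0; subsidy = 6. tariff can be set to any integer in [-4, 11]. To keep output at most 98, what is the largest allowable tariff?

tariff = 9

Substituting into the employment equation gives employment = 3*tariff + 2.
This gives output = 12*tariff - 10.
Require 12*tariff - 10 ≤ 98, so tariff ≤ 9.
The largest integer in [-4, 11] satisfying this is 9.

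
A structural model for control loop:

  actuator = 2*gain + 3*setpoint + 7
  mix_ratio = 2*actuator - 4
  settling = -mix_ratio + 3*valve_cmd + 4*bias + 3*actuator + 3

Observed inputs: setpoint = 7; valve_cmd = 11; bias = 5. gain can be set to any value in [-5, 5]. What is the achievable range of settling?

78 to 98

Substituting into the actuator equation gives actuator = 2*gain + 28.
Substituting into the mix_ratio equation gives mix_ratio = 4*gain + 52.
This gives settling = 2*gain + 88.
Linear in gain, so extremes are at the endpoints: gain = -5 gives settling = 78; gain = 5 gives settling = 98.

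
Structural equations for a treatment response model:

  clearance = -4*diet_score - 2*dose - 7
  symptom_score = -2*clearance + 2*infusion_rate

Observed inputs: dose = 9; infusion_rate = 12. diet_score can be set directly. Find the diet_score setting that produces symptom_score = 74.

Substituting into the clearance equation gives clearance = -4*diet_score - 25.
This gives symptom_score = 8*diet_score + 74.
Solve 8*diet_score + 74 = 74: diet_score = (74 - 74) / 8 = 0.

diet_score = 0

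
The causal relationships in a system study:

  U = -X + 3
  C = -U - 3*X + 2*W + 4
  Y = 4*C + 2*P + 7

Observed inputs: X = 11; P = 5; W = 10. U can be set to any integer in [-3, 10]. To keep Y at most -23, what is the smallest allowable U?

Intervening on U fixes its value directly, overriding its dependence on X.
Substituting into the C equation gives C = -U - 9.
Substituting into the Y equation gives Y = -4*U - 19.
Require -4*U - 19 ≤ -23, so U ≥ 1.
The smallest integer in [-3, 10] satisfying this is 1.

U = 1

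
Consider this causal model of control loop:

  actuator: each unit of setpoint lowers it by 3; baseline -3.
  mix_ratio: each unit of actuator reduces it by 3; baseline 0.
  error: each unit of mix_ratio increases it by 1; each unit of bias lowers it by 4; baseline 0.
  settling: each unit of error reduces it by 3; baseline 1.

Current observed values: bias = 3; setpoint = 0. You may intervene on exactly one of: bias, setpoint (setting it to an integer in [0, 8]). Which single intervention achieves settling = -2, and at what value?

Intervening on bias: with other inputs at their observed values, settling = 12*bias - 26. Solving for -2 gives bias = 2, within [0, 8].
Intervening on setpoint: settling = -27*setpoint + 10. Reaching -2 requires setpoint = 4/9, not an integer.

set bias = 2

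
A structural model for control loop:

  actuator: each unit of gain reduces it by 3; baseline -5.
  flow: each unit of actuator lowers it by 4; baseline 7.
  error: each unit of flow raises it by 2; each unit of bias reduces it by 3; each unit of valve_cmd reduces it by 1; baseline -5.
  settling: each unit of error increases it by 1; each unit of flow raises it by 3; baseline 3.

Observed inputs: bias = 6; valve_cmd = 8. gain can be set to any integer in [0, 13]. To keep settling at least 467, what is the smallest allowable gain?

Substituting into the flow equation gives flow = 12*gain + 27.
Substituting into the error equation gives error = 24*gain + 23.
This gives settling = 60*gain + 107.
Require 60*gain + 107 ≥ 467, so gain ≥ 6.
The smallest integer in [0, 13] satisfying this is 6.

gain = 6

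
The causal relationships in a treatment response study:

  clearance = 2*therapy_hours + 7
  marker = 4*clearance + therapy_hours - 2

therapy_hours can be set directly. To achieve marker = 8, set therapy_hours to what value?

Substituting into the marker equation gives marker = 9*therapy_hours + 26.
Solve 9*therapy_hours + 26 = 8: therapy_hours = (8 - 26) / 9 = -2.

therapy_hours = -2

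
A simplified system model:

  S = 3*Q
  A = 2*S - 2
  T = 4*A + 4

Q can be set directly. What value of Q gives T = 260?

Q = 11

Substituting into the A equation gives A = 6*Q - 2.
So T = 24*Q - 4.
Solve 24*Q - 4 = 260: Q = (260 + 4) / 24 = 11.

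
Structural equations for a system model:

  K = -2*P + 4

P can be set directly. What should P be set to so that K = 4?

Solve -2*P + 4 = 4: P = (4 - 4) / -2 = 0.

P = 0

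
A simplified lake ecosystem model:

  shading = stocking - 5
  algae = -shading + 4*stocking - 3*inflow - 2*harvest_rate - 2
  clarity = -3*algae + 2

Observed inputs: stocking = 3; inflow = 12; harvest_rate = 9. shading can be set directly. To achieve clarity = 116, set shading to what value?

Intervening on shading fixes its value directly, overriding its dependence on stocking.
Substituting into the algae equation gives algae = -shading - 44.
Substituting into the clarity equation gives clarity = 3*shading + 134.
Solve 3*shading + 134 = 116: shading = (116 - 134) / 3 = -6.

shading = -6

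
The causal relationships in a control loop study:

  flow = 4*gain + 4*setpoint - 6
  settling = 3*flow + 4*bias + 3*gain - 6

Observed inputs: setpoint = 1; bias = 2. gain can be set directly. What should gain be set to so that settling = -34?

gain = -2

Substituting into the flow equation gives flow = 4*gain - 2.
Substituting into the settling equation gives settling = 15*gain - 4.
Solve 15*gain - 4 = -34: gain = (-34 + 4) / 15 = -2.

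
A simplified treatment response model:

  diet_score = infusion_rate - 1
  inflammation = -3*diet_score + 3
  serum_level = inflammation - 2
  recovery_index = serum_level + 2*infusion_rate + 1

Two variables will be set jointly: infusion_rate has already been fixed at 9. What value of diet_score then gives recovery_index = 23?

diet_score = -1

With infusion_rate held at 9:
Intervening on diet_score fixes its value directly, overriding its dependence on infusion_rate.
Substituting into the serum_level equation gives serum_level = -3*diet_score + 1.
This gives recovery_index = -3*diet_score + 20.
Solve -3*diet_score + 20 = 23: diet_score = (23 - 20) / -3 = -1.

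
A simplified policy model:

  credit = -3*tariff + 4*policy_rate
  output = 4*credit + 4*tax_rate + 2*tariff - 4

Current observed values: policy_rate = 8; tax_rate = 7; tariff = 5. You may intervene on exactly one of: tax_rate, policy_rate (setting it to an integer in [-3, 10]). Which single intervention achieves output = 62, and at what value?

Intervening on tax_rate: with other inputs at their observed values, output = 4*tax_rate + 74. Solving for 62 gives tax_rate = -3, within [-3, 10].
Intervening on policy_rate: output = 16*policy_rate - 26. Reaching 62 requires policy_rate = 11/2, not an integer.

set tax_rate = -3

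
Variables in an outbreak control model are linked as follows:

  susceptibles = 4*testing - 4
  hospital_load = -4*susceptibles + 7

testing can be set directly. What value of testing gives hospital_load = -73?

testing = 6

Substituting into the hospital_load equation gives hospital_load = -16*testing + 23.
Solve -16*testing + 23 = -73: testing = (-73 - 23) / -16 = 6.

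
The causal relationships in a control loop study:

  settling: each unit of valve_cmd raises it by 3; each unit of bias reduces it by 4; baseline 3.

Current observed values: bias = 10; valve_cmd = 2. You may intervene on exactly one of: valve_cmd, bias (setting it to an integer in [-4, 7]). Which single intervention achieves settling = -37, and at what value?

set valve_cmd = 0

Intervening on valve_cmd: with other inputs at their observed values, settling = 3*valve_cmd - 37. Solving for -37 gives valve_cmd = 0, within [-4, 7].
Intervening on bias: settling = -4*bias + 9. Reaching -37 requires bias = 23/2, not an integer.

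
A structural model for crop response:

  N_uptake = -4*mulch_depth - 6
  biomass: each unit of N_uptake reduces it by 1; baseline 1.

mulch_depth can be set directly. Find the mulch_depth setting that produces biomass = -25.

mulch_depth = -8

Substituting into the biomass equation gives biomass = 4*mulch_depth + 7.
Solve 4*mulch_depth + 7 = -25: mulch_depth = (-25 - 7) / 4 = -8.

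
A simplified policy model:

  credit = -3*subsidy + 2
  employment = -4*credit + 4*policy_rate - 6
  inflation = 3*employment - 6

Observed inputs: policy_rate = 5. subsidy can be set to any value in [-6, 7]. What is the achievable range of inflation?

Substituting into the employment equation gives employment = 12*subsidy + 6.
This gives inflation = 36*subsidy + 12.
Linear in subsidy, so extremes are at the endpoints: subsidy = -6 gives inflation = -204; subsidy = 7 gives inflation = 264.

-204 to 264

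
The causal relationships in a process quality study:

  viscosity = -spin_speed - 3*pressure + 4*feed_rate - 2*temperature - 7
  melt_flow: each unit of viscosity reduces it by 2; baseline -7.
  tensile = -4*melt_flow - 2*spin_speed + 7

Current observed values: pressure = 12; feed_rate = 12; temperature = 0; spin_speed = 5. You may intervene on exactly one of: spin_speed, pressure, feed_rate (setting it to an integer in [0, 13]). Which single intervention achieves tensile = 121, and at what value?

Intervening on spin_speed: tensile = -10*spin_speed + 75. Reaching 121 requires spin_speed = -23/5, not an integer.
Intervening on pressure: with other inputs at their observed values, tensile = -24*pressure + 313. Solving for 121 gives pressure = 8, within [0, 13].
Intervening on feed_rate: tensile = 32*feed_rate - 359. Reaching 121 requires feed_rate = 15, outside [0, 13].

set pressure = 8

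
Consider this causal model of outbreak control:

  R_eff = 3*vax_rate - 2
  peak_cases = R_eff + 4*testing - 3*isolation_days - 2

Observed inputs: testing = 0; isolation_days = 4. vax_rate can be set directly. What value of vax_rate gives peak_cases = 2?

Substituting into the peak_cases equation gives peak_cases = 3*vax_rate - 16.
Solve 3*vax_rate - 16 = 2: vax_rate = (2 + 16) / 3 = 6.

vax_rate = 6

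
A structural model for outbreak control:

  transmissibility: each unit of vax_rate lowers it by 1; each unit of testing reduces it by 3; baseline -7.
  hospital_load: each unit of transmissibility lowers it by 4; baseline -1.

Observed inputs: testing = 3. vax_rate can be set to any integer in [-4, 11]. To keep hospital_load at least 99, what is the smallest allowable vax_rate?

Substituting into the transmissibility equation gives transmissibility = -vax_rate - 16.
Substituting into the hospital_load equation gives hospital_load = 4*vax_rate + 63.
Require 4*vax_rate + 63 ≥ 99, so vax_rate ≥ 9.
The smallest integer in [-4, 11] satisfying this is 9.

vax_rate = 9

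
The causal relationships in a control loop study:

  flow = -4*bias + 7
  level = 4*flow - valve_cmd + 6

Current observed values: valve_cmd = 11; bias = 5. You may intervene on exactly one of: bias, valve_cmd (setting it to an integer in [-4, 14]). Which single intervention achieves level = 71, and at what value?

set bias = -3

Intervening on bias: with other inputs at their observed values, level = -16*bias + 23. Solving for 71 gives bias = -3, within [-4, 14].
Intervening on valve_cmd: level = -valve_cmd - 46. Reaching 71 requires valve_cmd = -117, outside [-4, 14].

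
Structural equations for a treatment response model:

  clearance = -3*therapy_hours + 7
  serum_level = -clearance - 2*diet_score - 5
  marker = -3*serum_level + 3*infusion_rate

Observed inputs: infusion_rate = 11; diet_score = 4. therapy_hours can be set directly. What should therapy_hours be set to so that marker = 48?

therapy_hours = 5

Substituting into the serum_level equation gives serum_level = 3*therapy_hours - 20.
marker becomes -9*therapy_hours + 93.
Solve -9*therapy_hours + 93 = 48: therapy_hours = (48 - 93) / -9 = 5.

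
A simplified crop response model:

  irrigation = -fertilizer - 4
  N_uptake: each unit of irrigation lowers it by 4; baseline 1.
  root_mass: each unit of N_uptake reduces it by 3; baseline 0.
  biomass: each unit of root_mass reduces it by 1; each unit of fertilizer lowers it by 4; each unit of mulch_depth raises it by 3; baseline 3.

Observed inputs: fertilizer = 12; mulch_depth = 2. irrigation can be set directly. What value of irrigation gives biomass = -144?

irrigation = 9

Intervening on irrigation fixes its value directly, overriding its dependence on fertilizer.
Substituting into the root_mass equation gives root_mass = 12*irrigation - 3.
biomass becomes -12*irrigation - 36.
Solve -12*irrigation - 36 = -144: irrigation = (-144 + 36) / -12 = 9.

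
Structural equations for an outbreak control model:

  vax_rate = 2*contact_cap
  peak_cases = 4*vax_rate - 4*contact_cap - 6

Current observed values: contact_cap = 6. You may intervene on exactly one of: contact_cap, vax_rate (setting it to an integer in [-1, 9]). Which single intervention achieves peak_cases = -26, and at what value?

set vax_rate = 1

Intervening on contact_cap: peak_cases = 4*contact_cap - 6. Reaching -26 requires contact_cap = -5, outside [-1, 9].
Intervening on vax_rate: with other inputs at their observed values, peak_cases = 4*vax_rate - 30. Solving for -26 gives vax_rate = 1, within [-1, 9].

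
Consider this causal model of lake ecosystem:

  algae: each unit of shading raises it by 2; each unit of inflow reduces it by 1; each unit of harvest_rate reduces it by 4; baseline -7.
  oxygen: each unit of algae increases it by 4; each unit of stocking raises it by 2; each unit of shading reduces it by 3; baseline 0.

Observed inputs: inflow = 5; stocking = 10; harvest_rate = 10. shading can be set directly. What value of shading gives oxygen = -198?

Substituting into the algae equation gives algae = 2*shading - 52.
Substituting into the oxygen equation gives oxygen = 5*shading - 188.
Solve 5*shading - 188 = -198: shading = (-198 + 188) / 5 = -2.

shading = -2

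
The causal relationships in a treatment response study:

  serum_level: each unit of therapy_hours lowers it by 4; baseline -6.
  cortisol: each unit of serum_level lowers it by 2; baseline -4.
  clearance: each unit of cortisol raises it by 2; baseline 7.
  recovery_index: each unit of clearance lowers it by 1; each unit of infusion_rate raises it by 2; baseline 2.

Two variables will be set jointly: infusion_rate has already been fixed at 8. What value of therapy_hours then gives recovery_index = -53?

therapy_hours = 3

With infusion_rate held at 8:
Substituting into the cortisol equation gives cortisol = 8*therapy_hours + 8.
Substituting into the clearance equation gives clearance = 16*therapy_hours + 23.
Substituting into the recovery_index equation gives recovery_index = -16*therapy_hours - 5.
Solve -16*therapy_hours - 5 = -53: therapy_hours = (-53 + 5) / -16 = 3.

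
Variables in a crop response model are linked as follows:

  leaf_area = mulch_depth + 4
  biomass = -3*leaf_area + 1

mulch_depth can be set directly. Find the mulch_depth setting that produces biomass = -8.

Substituting into the biomass equation gives biomass = -3*mulch_depth - 11.
Solve -3*mulch_depth - 11 = -8: mulch_depth = (-8 + 11) / -3 = -1.

mulch_depth = -1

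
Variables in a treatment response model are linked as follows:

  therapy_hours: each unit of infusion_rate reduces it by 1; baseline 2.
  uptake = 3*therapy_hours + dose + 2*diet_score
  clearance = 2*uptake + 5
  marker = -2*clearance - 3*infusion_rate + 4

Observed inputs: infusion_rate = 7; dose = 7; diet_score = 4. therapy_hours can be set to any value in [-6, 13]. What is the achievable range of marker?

Intervening on therapy_hours fixes its value directly, overriding its dependence on infusion_rate.
Substituting into the uptake equation gives uptake = 3*therapy_hours + 15.
Substituting into the clearance equation gives clearance = 6*therapy_hours + 35.
Substituting into the marker equation gives marker = -12*therapy_hours - 87.
Linear in therapy_hours, so extremes are at the endpoints: therapy_hours = -6 gives marker = -15; therapy_hours = 13 gives marker = -243.

-243 to -15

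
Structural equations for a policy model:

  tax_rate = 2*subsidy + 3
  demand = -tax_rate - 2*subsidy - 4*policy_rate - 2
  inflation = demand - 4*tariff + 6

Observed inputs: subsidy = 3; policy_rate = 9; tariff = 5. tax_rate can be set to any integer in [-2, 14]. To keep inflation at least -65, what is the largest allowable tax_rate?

Intervening on tax_rate fixes its value directly, overriding its dependence on subsidy.
Substituting into the demand equation gives demand = -tax_rate - 44.
inflation becomes -tax_rate - 58.
Require -tax_rate - 58 ≥ -65, so tax_rate ≤ 7.
The largest integer in [-2, 14] satisfying this is 7.

tax_rate = 7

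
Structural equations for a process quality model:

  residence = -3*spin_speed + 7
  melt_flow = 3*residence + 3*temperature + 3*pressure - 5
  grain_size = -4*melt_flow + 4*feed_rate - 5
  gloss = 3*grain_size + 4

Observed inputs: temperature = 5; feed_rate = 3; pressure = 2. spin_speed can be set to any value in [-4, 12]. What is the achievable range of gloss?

-851 to 877

Substituting into the melt_flow equation gives melt_flow = -9*spin_speed + 37.
grain_size becomes 36*spin_speed - 141.
Substituting into the gloss equation gives gloss = 108*spin_speed - 419.
Linear in spin_speed, so extremes are at the endpoints: spin_speed = -4 gives gloss = -851; spin_speed = 12 gives gloss = 877.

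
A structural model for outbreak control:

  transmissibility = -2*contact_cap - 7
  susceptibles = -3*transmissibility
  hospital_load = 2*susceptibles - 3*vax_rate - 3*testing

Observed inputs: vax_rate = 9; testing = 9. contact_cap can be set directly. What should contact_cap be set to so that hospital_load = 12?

Substituting into the susceptibles equation gives susceptibles = 6*contact_cap + 21.
Substituting into the hospital_load equation gives hospital_load = 12*contact_cap - 12.
Solve 12*contact_cap - 12 = 12: contact_cap = (12 + 12) / 12 = 2.

contact_cap = 2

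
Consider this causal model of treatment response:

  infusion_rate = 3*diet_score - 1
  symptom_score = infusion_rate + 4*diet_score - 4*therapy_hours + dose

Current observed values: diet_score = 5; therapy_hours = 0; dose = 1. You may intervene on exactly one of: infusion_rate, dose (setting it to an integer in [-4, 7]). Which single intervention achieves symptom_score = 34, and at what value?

set dose = 0

Intervening on infusion_rate: symptom_score = infusion_rate + 21. Reaching 34 requires infusion_rate = 13, outside [-4, 7].
Intervening on dose: with other inputs at their observed values, symptom_score = dose + 34. Solving for 34 gives dose = 0, within [-4, 7].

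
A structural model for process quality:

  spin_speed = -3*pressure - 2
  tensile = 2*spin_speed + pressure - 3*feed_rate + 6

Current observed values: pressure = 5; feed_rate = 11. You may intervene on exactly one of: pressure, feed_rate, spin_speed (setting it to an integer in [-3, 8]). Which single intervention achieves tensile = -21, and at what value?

Intervening on pressure: with other inputs at their observed values, tensile = -5*pressure - 31. Solving for -21 gives pressure = -2, within [-3, 8].
Intervening on feed_rate: tensile = -3*feed_rate - 23. Reaching -21 requires feed_rate = -2/3, not an integer.
Intervening on spin_speed: tensile = 2*spin_speed - 22. Reaching -21 requires spin_speed = 1/2, not an integer.

set pressure = -2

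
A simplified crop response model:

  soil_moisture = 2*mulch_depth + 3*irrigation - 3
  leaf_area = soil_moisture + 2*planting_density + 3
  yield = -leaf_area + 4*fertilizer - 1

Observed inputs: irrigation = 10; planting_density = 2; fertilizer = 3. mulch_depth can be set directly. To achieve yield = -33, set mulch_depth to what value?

mulch_depth = 5

Substituting into the soil_moisture equation gives soil_moisture = 2*mulch_depth + 27.
Substituting into the leaf_area equation gives leaf_area = 2*mulch_depth + 34.
This gives yield = -2*mulch_depth - 23.
Solve -2*mulch_depth - 23 = -33: mulch_depth = (-33 + 23) / -2 = 5.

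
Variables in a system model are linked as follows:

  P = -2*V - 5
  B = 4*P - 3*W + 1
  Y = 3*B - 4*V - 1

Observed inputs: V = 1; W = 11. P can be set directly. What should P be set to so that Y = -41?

P = 5

Intervening on P fixes its value directly, overriding its dependence on V.
Substituting into the B equation gives B = 4*P - 32.
So Y = 12*P - 101.
Solve 12*P - 101 = -41: P = (-41 + 101) / 12 = 5.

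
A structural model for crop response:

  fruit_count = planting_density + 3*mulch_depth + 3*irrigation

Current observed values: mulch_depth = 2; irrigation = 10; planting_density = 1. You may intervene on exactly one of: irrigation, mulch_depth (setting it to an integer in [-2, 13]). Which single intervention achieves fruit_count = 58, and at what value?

Intervening on irrigation: fruit_count = 3*irrigation + 7. Reaching 58 requires irrigation = 17, outside [-2, 13].
Intervening on mulch_depth: with other inputs at their observed values, fruit_count = 3*mulch_depth + 31. Solving for 58 gives mulch_depth = 9, within [-2, 13].

set mulch_depth = 9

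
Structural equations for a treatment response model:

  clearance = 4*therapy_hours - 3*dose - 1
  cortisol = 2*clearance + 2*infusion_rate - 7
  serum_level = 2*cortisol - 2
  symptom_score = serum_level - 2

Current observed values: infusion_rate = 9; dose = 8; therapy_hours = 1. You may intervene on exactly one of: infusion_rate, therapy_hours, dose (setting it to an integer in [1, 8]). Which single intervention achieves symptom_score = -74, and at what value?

set infusion_rate = 7

Intervening on infusion_rate: with other inputs at their observed values, symptom_score = 4*infusion_rate - 102. Solving for -74 gives infusion_rate = 7, within [1, 8].
Intervening on therapy_hours: symptom_score = 16*therapy_hours - 82. Reaching -74 requires therapy_hours = 1/2, not an integer.
Intervening on dose: symptom_score = -12*dose + 30. Reaching -74 requires dose = 26/3, not an integer.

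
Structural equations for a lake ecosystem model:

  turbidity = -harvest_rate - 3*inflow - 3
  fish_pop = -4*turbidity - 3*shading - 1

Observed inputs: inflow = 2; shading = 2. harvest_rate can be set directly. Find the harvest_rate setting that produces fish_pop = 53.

harvest_rate = 6

Substituting into the turbidity equation gives turbidity = -harvest_rate - 9.
Substituting into the fish_pop equation gives fish_pop = 4*harvest_rate + 29.
Solve 4*harvest_rate + 29 = 53: harvest_rate = (53 - 29) / 4 = 6.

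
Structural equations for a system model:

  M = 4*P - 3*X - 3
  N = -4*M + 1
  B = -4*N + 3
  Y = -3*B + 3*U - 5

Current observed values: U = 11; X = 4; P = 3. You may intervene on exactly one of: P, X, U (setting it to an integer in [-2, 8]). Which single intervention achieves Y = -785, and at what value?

set P = 8

Intervening on P: with other inputs at their observed values, Y = -192*P + 751. Solving for -785 gives P = 8, within [-2, 8].
Intervening on X: Y = 144*X - 401. Reaching -785 requires X = -8/3, not an integer.
Intervening on U: Y = 3*U + 142. Reaching -785 requires U = -309, outside [-2, 8].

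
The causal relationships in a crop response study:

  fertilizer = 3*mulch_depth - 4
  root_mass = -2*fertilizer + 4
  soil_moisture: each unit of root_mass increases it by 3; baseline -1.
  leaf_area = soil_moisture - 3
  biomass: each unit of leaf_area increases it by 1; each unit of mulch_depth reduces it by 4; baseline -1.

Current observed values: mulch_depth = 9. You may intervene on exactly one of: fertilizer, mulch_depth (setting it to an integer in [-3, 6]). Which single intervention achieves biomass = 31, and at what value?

Intervening on fertilizer: biomass = -6*fertilizer - 29. Reaching 31 requires fertilizer = -10, outside [-3, 6].
Intervening on mulch_depth: with other inputs at their observed values, biomass = -22*mulch_depth + 31. Solving for 31 gives mulch_depth = 0, within [-3, 6].

set mulch_depth = 0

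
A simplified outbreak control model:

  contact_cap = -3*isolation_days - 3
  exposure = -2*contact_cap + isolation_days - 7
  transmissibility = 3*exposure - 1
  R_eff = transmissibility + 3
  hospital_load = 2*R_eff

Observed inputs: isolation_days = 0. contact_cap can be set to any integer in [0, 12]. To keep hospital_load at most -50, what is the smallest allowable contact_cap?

Intervening on contact_cap fixes its value directly, overriding its dependence on isolation_days.
Substituting into the exposure equation gives exposure = -2*contact_cap - 7.
This gives transmissibility = -6*contact_cap - 22.
So R_eff = -6*contact_cap - 19.
Substituting into the hospital_load equation gives hospital_load = -12*contact_cap - 38.
Require -12*contact_cap - 38 ≤ -50, so contact_cap ≥ 1.
The smallest integer in [0, 12] satisfying this is 1.

contact_cap = 1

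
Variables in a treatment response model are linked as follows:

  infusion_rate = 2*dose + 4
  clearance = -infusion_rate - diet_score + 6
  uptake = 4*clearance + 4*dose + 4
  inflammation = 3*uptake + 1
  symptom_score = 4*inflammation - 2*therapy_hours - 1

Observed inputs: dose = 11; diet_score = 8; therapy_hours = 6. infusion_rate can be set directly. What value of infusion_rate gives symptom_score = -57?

Intervening on infusion_rate fixes its value directly, overriding its dependence on dose.
Substituting into the clearance equation gives clearance = -infusion_rate - 2.
Substituting into the uptake equation gives uptake = -4*infusion_rate + 40.
Substituting into the inflammation equation gives inflammation = -12*infusion_rate + 121.
Substituting into the symptom_score equation gives symptom_score = -48*infusion_rate + 471.
Solve -48*infusion_rate + 471 = -57: infusion_rate = (-57 - 471) / -48 = 11.

infusion_rate = 11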